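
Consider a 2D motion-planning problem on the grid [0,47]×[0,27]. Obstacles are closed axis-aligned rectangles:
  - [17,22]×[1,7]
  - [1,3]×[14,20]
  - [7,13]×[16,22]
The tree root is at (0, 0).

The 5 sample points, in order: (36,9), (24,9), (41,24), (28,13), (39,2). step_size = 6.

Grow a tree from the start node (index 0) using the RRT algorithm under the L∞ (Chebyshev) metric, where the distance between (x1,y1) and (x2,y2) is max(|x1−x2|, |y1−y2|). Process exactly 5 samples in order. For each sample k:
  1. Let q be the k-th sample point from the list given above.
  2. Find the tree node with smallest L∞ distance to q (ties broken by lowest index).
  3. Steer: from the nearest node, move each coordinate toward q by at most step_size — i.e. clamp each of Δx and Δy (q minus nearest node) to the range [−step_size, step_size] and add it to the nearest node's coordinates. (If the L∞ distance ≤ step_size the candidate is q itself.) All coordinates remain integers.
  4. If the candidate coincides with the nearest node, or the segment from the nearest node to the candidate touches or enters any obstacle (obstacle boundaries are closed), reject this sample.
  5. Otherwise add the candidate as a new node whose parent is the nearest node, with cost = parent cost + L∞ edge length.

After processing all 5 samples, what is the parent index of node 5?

1. q=(36,9) nearest=0 d=36 new=(6,6) → add node 1 parent=0 cost=6
2. q=(24,9) nearest=1 d=18 new=(12,9) → add node 2 parent=1 cost=12
3. q=(41,24) nearest=2 d=29 new=(18,15) → add node 3 parent=2 cost=18
4. q=(28,13) nearest=3 d=10 new=(24,13) → add node 4 parent=3 cost=24
5. q=(39,2) nearest=4 d=15 new=(30,7) → add node 5 parent=4 cost=30

Parent of node 5: 4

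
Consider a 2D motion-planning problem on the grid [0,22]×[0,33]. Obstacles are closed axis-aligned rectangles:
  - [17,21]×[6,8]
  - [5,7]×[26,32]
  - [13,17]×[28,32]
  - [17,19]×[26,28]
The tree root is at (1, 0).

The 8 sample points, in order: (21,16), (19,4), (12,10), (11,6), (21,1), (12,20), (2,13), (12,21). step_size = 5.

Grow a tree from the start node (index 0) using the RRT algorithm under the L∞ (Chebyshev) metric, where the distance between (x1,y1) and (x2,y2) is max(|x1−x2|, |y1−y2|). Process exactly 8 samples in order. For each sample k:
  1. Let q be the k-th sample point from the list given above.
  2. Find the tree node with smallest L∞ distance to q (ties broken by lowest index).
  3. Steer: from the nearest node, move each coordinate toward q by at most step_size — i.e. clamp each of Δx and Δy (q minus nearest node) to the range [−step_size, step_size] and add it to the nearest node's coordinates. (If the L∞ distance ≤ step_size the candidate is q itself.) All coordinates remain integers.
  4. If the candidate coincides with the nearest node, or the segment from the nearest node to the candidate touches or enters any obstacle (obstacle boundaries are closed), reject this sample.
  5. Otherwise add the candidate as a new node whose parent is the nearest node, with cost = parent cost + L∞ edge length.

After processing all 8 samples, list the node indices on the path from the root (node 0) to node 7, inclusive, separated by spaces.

1. q=(21,16) nearest=0 d=20 new=(6,5) → add node 1 parent=0 cost=5
2. q=(19,4) nearest=1 d=13 new=(11,4) → add node 2 parent=1 cost=10
3. q=(12,10) nearest=1 d=6 new=(11,10) → add node 3 parent=1 cost=10
4. q=(11,6) nearest=2 d=2 new=(11,6) → add node 4 parent=2 cost=12
5. q=(21,1) nearest=2 d=10 new=(16,1) → add node 5 parent=2 cost=15
6. q=(12,20) nearest=3 d=10 new=(12,15) → add node 6 parent=3 cost=15
7. q=(2,13) nearest=1 d=8 new=(2,10) → add node 7 parent=1 cost=10
8. q=(12,21) nearest=6 d=6 new=(12,20) → add node 8 parent=6 cost=20

Path: 0 1 7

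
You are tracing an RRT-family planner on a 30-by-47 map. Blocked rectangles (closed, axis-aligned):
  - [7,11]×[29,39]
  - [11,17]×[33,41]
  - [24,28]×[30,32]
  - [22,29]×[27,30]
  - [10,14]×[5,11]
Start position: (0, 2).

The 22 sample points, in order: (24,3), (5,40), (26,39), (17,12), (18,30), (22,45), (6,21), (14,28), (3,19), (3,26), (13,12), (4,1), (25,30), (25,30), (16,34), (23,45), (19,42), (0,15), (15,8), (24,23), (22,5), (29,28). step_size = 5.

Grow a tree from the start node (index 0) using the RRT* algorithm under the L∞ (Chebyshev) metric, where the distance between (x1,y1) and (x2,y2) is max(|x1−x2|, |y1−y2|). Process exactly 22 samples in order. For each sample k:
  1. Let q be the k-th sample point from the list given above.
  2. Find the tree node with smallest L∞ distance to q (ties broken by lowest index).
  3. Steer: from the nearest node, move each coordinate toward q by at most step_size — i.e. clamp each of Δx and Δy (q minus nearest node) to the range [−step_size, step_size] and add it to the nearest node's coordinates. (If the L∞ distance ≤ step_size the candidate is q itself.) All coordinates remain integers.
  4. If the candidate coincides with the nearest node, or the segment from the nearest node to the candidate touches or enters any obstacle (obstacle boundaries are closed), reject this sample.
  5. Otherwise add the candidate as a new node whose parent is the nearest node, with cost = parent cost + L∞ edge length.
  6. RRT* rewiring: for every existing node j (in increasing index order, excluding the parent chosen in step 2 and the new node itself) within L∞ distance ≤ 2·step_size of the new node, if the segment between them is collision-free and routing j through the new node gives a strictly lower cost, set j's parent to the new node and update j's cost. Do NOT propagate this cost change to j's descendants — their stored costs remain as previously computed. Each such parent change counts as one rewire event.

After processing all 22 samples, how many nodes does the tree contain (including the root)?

1. q=(24,3) nearest=0 d=24 new=(5,3) → add node 1 parent=0 cost=5
2. q=(5,40) nearest=1 d=37 new=(5,8) → add node 2 parent=1 cost=10
3. q=(26,39) nearest=2 d=31 new=(10,13) → add node 3 parent=2 cost=15
4. q=(17,12) nearest=3 d=7 new=(15,12) → add node 4 parent=3 cost=20
5. q=(18,30) nearest=3 d=17 new=(15,18) → add node 5 parent=3 cost=20
6. q=(22,45) nearest=5 d=27 new=(20,23) → add node 6 parent=5 cost=25
7. q=(6,21) nearest=3 d=8 new=(6,18) → add node 7 parent=3 cost=20
8. q=(14,28) nearest=6 d=6 new=(15,28) → add node 8 parent=6 cost=30
9. q=(3,19) nearest=7 d=3 new=(3,19) → add node 9 parent=7 cost=23
10. q=(3,26) nearest=9 d=7 new=(3,24) → add node 10 parent=9 cost=28
11. q=(13,12) nearest=4 d=2 new=(13,12) → add node 11 parent=4 cost=22
12. q=(4,1) nearest=1 d=2 new=(4,1) → add node 12 parent=1 cost=7
13. q=(25,30) nearest=6 d=7 new=(25,28) → blocked by [22,29]×[27,30], reject
14. q=(25,30) nearest=6 d=7 new=(25,28) → blocked by [22,29]×[27,30], reject
15. q=(16,34) nearest=8 d=6 new=(16,33) → blocked by [11,17]×[33,41], reject
16. q=(23,45) nearest=8 d=17 new=(20,33) → add node 13 parent=8 cost=35
17. q=(19,42) nearest=13 d=9 new=(19,38) → add node 14 parent=13 cost=40
18. q=(0,15) nearest=9 d=4 new=(0,15) → add node 15 parent=9 cost=27
19. q=(15,8) nearest=4 d=4 new=(15,8) → add node 16 parent=4 cost=24
20. q=(24,23) nearest=6 d=4 new=(24,23) → add node 17 parent=6 cost=29
21. q=(22,5) nearest=4 d=7 new=(20,7) → add node 18 parent=4 cost=25
22. q=(29,28) nearest=17 d=5 new=(29,28) → blocked by [22,29]×[27,30], reject

Node count: 19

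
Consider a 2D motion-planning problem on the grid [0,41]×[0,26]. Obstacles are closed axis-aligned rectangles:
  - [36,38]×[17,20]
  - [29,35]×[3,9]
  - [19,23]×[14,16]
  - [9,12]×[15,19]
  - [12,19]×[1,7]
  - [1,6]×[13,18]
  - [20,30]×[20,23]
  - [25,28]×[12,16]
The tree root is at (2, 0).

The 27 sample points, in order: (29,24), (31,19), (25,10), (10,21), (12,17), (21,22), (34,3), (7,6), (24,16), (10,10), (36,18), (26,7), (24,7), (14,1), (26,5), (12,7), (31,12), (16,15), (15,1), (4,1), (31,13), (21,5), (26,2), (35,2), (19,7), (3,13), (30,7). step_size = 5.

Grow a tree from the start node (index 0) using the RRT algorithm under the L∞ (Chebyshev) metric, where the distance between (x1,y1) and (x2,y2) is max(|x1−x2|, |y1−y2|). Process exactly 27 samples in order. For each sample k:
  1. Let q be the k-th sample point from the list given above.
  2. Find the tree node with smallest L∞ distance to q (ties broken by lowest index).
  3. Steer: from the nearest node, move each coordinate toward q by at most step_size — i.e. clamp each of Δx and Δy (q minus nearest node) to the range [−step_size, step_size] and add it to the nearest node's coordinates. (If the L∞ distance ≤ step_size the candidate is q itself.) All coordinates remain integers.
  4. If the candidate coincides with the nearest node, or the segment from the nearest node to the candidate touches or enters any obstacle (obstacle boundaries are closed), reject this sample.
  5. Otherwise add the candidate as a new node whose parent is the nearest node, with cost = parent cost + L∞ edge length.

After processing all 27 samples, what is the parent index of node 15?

1. q=(29,24) nearest=0 d=27 new=(7,5) → add node 1 parent=0 cost=5
2. q=(31,19) nearest=1 d=24 new=(12,10) → add node 2 parent=1 cost=10
3. q=(25,10) nearest=2 d=13 new=(17,10) → add node 3 parent=2 cost=15
4. q=(10,21) nearest=2 d=11 new=(10,15) → blocked by [9,12]×[15,19], reject
5. q=(12,17) nearest=2 d=7 new=(12,15) → blocked by [9,12]×[15,19], reject
6. q=(21,22) nearest=2 d=12 new=(17,15) → add node 4 parent=2 cost=15
7. q=(34,3) nearest=3 d=17 new=(22,5) → add node 5 parent=3 cost=20
8. q=(7,6) nearest=1 d=1 new=(7,6) → add node 6 parent=1 cost=6
9. q=(24,16) nearest=3 d=7 new=(22,15) → blocked by [19,23]×[14,16], reject
10. q=(10,10) nearest=2 d=2 new=(10,10) → add node 7 parent=2 cost=12
11. q=(36,18) nearest=5 d=14 new=(27,10) → add node 8 parent=5 cost=25
12. q=(26,7) nearest=8 d=3 new=(26,7) → add node 9 parent=8 cost=28
13. q=(24,7) nearest=5 d=2 new=(24,7) → add node 10 parent=5 cost=22
14. q=(14,1) nearest=1 d=7 new=(12,1) → blocked by [12,19]×[1,7], reject
15. q=(26,5) nearest=9 d=2 new=(26,5) → add node 11 parent=9 cost=30
16. q=(12,7) nearest=2 d=3 new=(12,7) → blocked by [12,19]×[1,7], reject
17. q=(31,12) nearest=8 d=4 new=(31,12) → add node 12 parent=8 cost=29
18. q=(16,15) nearest=4 d=1 new=(16,15) → add node 13 parent=4 cost=16
19. q=(15,1) nearest=5 d=7 new=(17,1) → blocked by [12,19]×[1,7], reject
20. q=(4,1) nearest=0 d=2 new=(4,1) → add node 14 parent=0 cost=2
21. q=(31,13) nearest=12 d=1 new=(31,13) → add node 15 parent=12 cost=30
22. q=(21,5) nearest=5 d=1 new=(21,5) → add node 16 parent=5 cost=21
23. q=(26,2) nearest=11 d=3 new=(26,2) → add node 17 parent=11 cost=33
24. q=(35,2) nearest=8 d=8 new=(32,5) → blocked by [29,35]×[3,9], reject
25. q=(19,7) nearest=16 d=2 new=(19,7) → blocked by [12,19]×[1,7], reject
26. q=(3,13) nearest=6 d=7 new=(3,11) → add node 18 parent=6 cost=11
27. q=(30,7) nearest=8 d=3 new=(30,7) → blocked by [29,35]×[3,9], reject

Parent of node 15: 12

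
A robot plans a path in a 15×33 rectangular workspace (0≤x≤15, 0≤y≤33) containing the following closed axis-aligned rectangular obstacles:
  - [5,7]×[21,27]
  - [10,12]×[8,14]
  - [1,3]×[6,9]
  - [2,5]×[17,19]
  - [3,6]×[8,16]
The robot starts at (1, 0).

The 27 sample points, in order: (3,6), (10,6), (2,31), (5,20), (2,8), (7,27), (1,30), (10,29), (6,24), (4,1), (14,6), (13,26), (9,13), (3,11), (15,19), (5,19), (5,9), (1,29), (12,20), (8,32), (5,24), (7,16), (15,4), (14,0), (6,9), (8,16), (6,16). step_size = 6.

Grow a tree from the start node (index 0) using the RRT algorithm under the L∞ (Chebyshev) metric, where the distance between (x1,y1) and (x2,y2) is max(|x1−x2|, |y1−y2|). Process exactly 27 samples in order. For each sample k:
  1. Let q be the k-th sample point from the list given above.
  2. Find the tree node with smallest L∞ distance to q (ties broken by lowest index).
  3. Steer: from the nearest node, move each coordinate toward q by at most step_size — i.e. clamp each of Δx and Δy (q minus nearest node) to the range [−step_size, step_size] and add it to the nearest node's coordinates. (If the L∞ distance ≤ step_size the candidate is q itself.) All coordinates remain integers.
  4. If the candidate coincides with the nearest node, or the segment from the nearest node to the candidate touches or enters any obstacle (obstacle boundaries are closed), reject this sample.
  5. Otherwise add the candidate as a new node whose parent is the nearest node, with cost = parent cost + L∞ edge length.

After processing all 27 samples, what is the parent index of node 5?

Parent of node 5: 1

1. q=(3,6) nearest=0 d=6 new=(3,6) → blocked by [1,3]×[6,9], reject
2. q=(10,6) nearest=0 d=9 new=(7,6) → add node 1 parent=0 cost=6
3. q=(2,31) nearest=1 d=25 new=(2,12) → blocked by [3,6]×[8,16], reject
4. q=(5,20) nearest=1 d=14 new=(5,12) → blocked by [3,6]×[8,16], reject
5. q=(2,8) nearest=1 d=5 new=(2,8) → blocked by [1,3]×[6,9], reject
6. q=(7,27) nearest=1 d=21 new=(7,12) → add node 2 parent=1 cost=12
7. q=(1,30) nearest=2 d=18 new=(1,18) → blocked by [2,5]×[17,19], reject
8. q=(10,29) nearest=2 d=17 new=(10,18) → add node 3 parent=2 cost=18
9. q=(6,24) nearest=3 d=6 new=(6,24) → blocked by [5,7]×[21,27], reject
10. q=(4,1) nearest=0 d=3 new=(4,1) → add node 4 parent=0 cost=3
11. q=(14,6) nearest=1 d=7 new=(13,6) → add node 5 parent=1 cost=12
12. q=(13,26) nearest=3 d=8 new=(13,24) → add node 6 parent=3 cost=24
13. q=(9,13) nearest=2 d=2 new=(9,13) → add node 7 parent=2 cost=14
14. q=(3,11) nearest=2 d=4 new=(3,11) → blocked by [3,6]×[8,16], reject
15. q=(15,19) nearest=3 d=5 new=(15,19) → add node 8 parent=3 cost=23
16. q=(5,19) nearest=3 d=5 new=(5,19) → blocked by [2,5]×[17,19], reject
17. q=(5,9) nearest=1 d=3 new=(5,9) → blocked by [3,6]×[8,16], reject
18. q=(1,29) nearest=3 d=11 new=(4,24) → blocked by [5,7]×[21,27], reject
19. q=(12,20) nearest=3 d=2 new=(12,20) → add node 9 parent=3 cost=20
20. q=(8,32) nearest=6 d=8 new=(8,30) → add node 10 parent=6 cost=30
21. q=(5,24) nearest=3 d=6 new=(5,24) → blocked by [5,7]×[21,27], reject
22. q=(7,16) nearest=3 d=3 new=(7,16) → add node 11 parent=3 cost=21
23. q=(15,4) nearest=5 d=2 new=(15,4) → add node 12 parent=5 cost=14
24. q=(14,0) nearest=12 d=4 new=(14,0) → add node 13 parent=12 cost=18
25. q=(6,9) nearest=1 d=3 new=(6,9) → blocked by [3,6]×[8,16], reject
26. q=(8,16) nearest=11 d=1 new=(8,16) → add node 14 parent=11 cost=22
27. q=(6,16) nearest=11 d=1 new=(6,16) → blocked by [3,6]×[8,16], reject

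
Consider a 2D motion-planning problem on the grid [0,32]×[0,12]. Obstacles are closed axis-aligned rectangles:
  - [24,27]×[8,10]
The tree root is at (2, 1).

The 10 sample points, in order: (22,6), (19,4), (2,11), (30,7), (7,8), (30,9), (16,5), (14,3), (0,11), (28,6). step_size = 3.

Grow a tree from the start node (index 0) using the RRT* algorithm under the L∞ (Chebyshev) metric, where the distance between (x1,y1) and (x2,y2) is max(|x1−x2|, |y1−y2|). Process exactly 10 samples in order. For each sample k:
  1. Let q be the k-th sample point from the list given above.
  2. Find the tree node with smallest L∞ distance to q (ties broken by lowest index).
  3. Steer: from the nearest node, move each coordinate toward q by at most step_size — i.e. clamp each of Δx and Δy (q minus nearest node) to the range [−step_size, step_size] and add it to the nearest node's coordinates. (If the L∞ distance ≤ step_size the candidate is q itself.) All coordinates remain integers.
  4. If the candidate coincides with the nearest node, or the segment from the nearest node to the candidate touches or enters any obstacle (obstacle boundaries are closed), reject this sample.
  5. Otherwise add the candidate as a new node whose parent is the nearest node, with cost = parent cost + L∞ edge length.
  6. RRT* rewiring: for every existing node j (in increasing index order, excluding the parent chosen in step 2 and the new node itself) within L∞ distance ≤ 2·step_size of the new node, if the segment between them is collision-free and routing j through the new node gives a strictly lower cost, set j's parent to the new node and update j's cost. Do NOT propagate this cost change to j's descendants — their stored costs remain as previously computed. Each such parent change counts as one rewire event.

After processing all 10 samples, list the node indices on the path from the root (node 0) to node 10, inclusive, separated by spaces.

Path: 0 1 2 4 6 7 10

1. q=(22,6) nearest=0 d=20 new=(5,4) → add node 1 parent=0 cost=3
2. q=(19,4) nearest=1 d=14 new=(8,4) → add node 2 parent=1 cost=6
3. q=(2,11) nearest=1 d=7 new=(2,7) → add node 3 parent=1 cost=6
4. q=(30,7) nearest=2 d=22 new=(11,7) → add node 4 parent=2 cost=9
5. q=(7,8) nearest=1 d=4 new=(7,7) → add node 5 parent=1 cost=6
6. q=(30,9) nearest=4 d=19 new=(14,9) → add node 6 parent=4 cost=12
7. q=(16,5) nearest=6 d=4 new=(16,6) → add node 7 parent=6 cost=15
8. q=(14,3) nearest=7 d=3 new=(14,3) → add node 8 parent=7 cost=18
9. q=(0,11) nearest=3 d=4 new=(0,10) → add node 9 parent=3 cost=9
10. q=(28,6) nearest=7 d=12 new=(19,6) → add node 10 parent=7 cost=18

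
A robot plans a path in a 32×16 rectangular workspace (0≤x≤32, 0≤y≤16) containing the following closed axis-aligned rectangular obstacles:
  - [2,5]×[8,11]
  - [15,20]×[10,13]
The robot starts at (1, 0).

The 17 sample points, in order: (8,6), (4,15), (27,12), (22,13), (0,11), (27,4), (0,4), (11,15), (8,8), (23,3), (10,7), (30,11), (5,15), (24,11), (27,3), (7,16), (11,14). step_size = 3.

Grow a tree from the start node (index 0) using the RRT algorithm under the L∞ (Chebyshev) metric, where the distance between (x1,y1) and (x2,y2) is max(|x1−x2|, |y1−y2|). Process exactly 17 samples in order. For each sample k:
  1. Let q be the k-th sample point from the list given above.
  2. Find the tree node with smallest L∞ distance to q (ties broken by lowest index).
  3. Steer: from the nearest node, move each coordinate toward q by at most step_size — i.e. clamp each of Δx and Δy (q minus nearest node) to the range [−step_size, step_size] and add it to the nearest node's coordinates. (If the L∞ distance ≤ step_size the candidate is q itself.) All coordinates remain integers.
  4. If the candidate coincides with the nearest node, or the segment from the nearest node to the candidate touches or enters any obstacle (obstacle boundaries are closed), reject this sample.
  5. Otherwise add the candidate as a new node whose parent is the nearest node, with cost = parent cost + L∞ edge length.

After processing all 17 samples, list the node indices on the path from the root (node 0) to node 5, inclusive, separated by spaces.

Path: 0 1 3 4 5

1. q=(8,6) nearest=0 d=7 new=(4,3) → add node 1 parent=0 cost=3
2. q=(4,15) nearest=1 d=12 new=(4,6) → add node 2 parent=1 cost=6
3. q=(27,12) nearest=1 d=23 new=(7,6) → add node 3 parent=1 cost=6
4. q=(22,13) nearest=3 d=15 new=(10,9) → add node 4 parent=3 cost=9
5. q=(0,11) nearest=2 d=5 new=(1,9) → blocked by [2,5]×[8,11], reject
6. q=(27,4) nearest=4 d=17 new=(13,6) → add node 5 parent=4 cost=12
7. q=(0,4) nearest=0 d=4 new=(0,3) → add node 6 parent=0 cost=3
8. q=(11,15) nearest=4 d=6 new=(11,12) → add node 7 parent=4 cost=12
9. q=(8,8) nearest=3 d=2 new=(8,8) → add node 8 parent=3 cost=8
10. q=(23,3) nearest=5 d=10 new=(16,3) → add node 9 parent=5 cost=15
11. q=(10,7) nearest=4 d=2 new=(10,7) → add node 10 parent=4 cost=11
12. q=(30,11) nearest=9 d=14 new=(19,6) → add node 11 parent=9 cost=18
13. q=(5,15) nearest=4 d=6 new=(7,12) → add node 12 parent=4 cost=12
14. q=(24,11) nearest=11 d=5 new=(22,9) → add node 13 parent=11 cost=21
15. q=(27,3) nearest=13 d=6 new=(25,6) → add node 14 parent=13 cost=24
16. q=(7,16) nearest=7 d=4 new=(8,15) → add node 15 parent=7 cost=15
17. q=(11,14) nearest=7 d=2 new=(11,14) → add node 16 parent=7 cost=14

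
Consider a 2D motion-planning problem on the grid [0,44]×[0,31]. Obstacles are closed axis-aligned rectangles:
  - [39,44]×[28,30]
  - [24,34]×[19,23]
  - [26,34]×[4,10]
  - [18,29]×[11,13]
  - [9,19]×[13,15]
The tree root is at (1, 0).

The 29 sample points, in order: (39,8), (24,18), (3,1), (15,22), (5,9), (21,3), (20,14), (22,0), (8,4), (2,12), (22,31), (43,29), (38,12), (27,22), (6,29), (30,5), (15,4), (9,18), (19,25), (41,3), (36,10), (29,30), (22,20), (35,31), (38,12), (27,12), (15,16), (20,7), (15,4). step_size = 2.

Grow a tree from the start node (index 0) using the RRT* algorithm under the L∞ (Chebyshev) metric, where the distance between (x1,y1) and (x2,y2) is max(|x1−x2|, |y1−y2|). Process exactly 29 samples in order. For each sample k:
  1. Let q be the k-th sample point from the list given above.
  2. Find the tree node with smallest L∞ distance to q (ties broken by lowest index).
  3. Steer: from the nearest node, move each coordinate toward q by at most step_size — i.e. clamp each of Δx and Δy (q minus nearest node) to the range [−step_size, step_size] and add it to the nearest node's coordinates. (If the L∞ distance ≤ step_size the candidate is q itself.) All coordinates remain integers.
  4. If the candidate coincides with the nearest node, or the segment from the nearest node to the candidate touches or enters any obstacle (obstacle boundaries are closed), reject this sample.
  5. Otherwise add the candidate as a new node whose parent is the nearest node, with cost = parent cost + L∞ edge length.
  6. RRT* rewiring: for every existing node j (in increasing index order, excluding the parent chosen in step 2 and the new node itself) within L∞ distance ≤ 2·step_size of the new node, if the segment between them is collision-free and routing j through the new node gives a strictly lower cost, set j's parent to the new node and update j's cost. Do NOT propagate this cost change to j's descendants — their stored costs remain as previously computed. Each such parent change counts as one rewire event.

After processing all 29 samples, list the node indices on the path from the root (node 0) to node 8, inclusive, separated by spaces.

Path: 0 1 2 4 6 7 8

1. q=(39,8) nearest=0 d=38 new=(3,2) → add node 1 parent=0 cost=2
2. q=(24,18) nearest=1 d=21 new=(5,4) → add node 2 parent=1 cost=4
3. q=(3,1) nearest=1 d=1 new=(3,1) → add node 3 parent=1 cost=3
4. q=(15,22) nearest=2 d=18 new=(7,6) → add node 4 parent=2 cost=6
5. q=(5,9) nearest=4 d=3 new=(5,8) → add node 5 parent=4 cost=8
6. q=(21,3) nearest=4 d=14 new=(9,4) → add node 6 parent=4 cost=8
7. q=(20,14) nearest=6 d=11 new=(11,6) → add node 7 parent=6 cost=10
8. q=(22,0) nearest=7 d=11 new=(13,4) → add node 8 parent=7 cost=12
9. q=(8,4) nearest=6 d=1 new=(8,4) → add node 9 parent=6 cost=9
10. q=(2,12) nearest=5 d=4 new=(3,10) → add node 10 parent=5 cost=10
11. q=(22,31) nearest=10 d=21 new=(5,12) → add node 11 parent=10 cost=12
12. q=(43,29) nearest=8 d=30 new=(15,6) → add node 12 parent=8 cost=14
13. q=(38,12) nearest=12 d=23 new=(17,8) → add node 13 parent=12 cost=16
14. q=(27,22) nearest=13 d=14 new=(19,10) → add node 14 parent=13 cost=18
15. q=(6,29) nearest=11 d=17 new=(6,14) → add node 15 parent=11 cost=14
16. q=(30,5) nearest=14 d=11 new=(21,8) → add node 16 parent=14 cost=20
17. q=(15,4) nearest=8 d=2 new=(15,4) → add node 17 parent=8 cost=14
18. q=(9,18) nearest=15 d=4 new=(8,16) → add node 18 parent=15 cost=16
19. q=(19,25) nearest=18 d=11 new=(10,18) → add node 19 parent=18 cost=18
20. q=(41,3) nearest=16 d=20 new=(23,6) → add node 20 parent=16 cost=22
21. q=(36,10) nearest=20 d=13 new=(25,8) → add node 21 parent=20 cost=24
22. q=(29,30) nearest=19 d=19 new=(12,20) → add node 22 parent=19 cost=20
23. q=(22,20) nearest=14 d=10 new=(21,12) → blocked by [18,29]×[11,13], reject
24. q=(35,31) nearest=14 d=21 new=(21,12) → blocked by [18,29]×[11,13], reject
25. q=(38,12) nearest=21 d=13 new=(27,10) → blocked by [26,34]×[4,10], reject
26. q=(27,12) nearest=21 d=4 new=(27,10) → blocked by [26,34]×[4,10], reject
27. q=(15,16) nearest=22 d=4 new=(14,18) → add node 23 parent=22 cost=22
28. q=(20,7) nearest=16 d=1 new=(20,7) → add node 24 parent=16 cost=21
29. q=(15,4) nearest=17 d=0 → coincident, reject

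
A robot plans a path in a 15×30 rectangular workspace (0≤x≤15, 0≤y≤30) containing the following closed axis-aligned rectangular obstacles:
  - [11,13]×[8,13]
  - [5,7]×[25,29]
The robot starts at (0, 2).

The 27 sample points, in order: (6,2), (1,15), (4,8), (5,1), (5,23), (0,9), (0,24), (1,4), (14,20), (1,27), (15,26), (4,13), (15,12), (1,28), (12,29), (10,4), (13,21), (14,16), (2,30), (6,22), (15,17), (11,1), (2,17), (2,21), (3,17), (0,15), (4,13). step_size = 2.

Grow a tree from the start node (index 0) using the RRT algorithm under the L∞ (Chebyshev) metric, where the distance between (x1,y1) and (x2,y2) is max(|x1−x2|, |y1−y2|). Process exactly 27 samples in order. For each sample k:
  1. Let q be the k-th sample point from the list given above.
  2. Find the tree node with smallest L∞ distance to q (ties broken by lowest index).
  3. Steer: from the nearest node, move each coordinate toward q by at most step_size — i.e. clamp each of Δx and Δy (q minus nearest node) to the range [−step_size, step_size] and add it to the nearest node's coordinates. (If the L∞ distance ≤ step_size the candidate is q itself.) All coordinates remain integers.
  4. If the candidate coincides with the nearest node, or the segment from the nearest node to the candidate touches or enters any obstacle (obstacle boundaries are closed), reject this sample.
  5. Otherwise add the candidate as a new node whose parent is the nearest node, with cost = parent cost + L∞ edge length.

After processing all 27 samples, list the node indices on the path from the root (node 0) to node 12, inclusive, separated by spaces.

1. q=(6,2) nearest=0 d=6 new=(2,2) → add node 1 parent=0 cost=2
2. q=(1,15) nearest=0 d=13 new=(1,4) → add node 2 parent=0 cost=2
3. q=(4,8) nearest=2 d=4 new=(3,6) → add node 3 parent=2 cost=4
4. q=(5,1) nearest=1 d=3 new=(4,1) → add node 4 parent=1 cost=4
5. q=(5,23) nearest=3 d=17 new=(5,8) → add node 5 parent=3 cost=6
6. q=(0,9) nearest=3 d=3 new=(1,8) → add node 6 parent=3 cost=6
7. q=(0,24) nearest=5 d=16 new=(3,10) → add node 7 parent=5 cost=8
8. q=(1,4) nearest=2 d=0 → coincident, reject
9. q=(14,20) nearest=7 d=11 new=(5,12) → add node 8 parent=7 cost=10
10. q=(1,27) nearest=8 d=15 new=(3,14) → add node 9 parent=8 cost=12
11. q=(15,26) nearest=9 d=12 new=(5,16) → add node 10 parent=9 cost=14
12. q=(4,13) nearest=8 d=1 new=(4,13) → add node 11 parent=8 cost=11
13. q=(15,12) nearest=5 d=10 new=(7,10) → add node 12 parent=5 cost=8
14. q=(1,28) nearest=10 d=12 new=(3,18) → add node 13 parent=10 cost=16
15. q=(12,29) nearest=13 d=11 new=(5,20) → add node 14 parent=13 cost=18
16. q=(10,4) nearest=5 d=5 new=(7,6) → add node 15 parent=5 cost=8
17. q=(13,21) nearest=10 d=8 new=(7,18) → add node 16 parent=10 cost=16
18. q=(14,16) nearest=12 d=7 new=(9,12) → add node 17 parent=12 cost=10
19. q=(2,30) nearest=14 d=10 new=(3,22) → add node 18 parent=14 cost=20
20. q=(6,22) nearest=14 d=2 new=(6,22) → add node 19 parent=14 cost=20
21. q=(15,17) nearest=17 d=6 new=(11,14) → add node 20 parent=17 cost=12
22. q=(11,1) nearest=15 d=5 new=(9,4) → add node 21 parent=15 cost=10
23. q=(2,17) nearest=13 d=1 new=(2,17) → add node 22 parent=13 cost=17
24. q=(2,21) nearest=18 d=1 new=(2,21) → add node 23 parent=18 cost=21
25. q=(3,17) nearest=13 d=1 new=(3,17) → add node 24 parent=13 cost=17
26. q=(0,15) nearest=22 d=2 new=(0,15) → add node 25 parent=22 cost=19
27. q=(4,13) nearest=11 d=0 → coincident, reject

Path: 0 2 3 5 12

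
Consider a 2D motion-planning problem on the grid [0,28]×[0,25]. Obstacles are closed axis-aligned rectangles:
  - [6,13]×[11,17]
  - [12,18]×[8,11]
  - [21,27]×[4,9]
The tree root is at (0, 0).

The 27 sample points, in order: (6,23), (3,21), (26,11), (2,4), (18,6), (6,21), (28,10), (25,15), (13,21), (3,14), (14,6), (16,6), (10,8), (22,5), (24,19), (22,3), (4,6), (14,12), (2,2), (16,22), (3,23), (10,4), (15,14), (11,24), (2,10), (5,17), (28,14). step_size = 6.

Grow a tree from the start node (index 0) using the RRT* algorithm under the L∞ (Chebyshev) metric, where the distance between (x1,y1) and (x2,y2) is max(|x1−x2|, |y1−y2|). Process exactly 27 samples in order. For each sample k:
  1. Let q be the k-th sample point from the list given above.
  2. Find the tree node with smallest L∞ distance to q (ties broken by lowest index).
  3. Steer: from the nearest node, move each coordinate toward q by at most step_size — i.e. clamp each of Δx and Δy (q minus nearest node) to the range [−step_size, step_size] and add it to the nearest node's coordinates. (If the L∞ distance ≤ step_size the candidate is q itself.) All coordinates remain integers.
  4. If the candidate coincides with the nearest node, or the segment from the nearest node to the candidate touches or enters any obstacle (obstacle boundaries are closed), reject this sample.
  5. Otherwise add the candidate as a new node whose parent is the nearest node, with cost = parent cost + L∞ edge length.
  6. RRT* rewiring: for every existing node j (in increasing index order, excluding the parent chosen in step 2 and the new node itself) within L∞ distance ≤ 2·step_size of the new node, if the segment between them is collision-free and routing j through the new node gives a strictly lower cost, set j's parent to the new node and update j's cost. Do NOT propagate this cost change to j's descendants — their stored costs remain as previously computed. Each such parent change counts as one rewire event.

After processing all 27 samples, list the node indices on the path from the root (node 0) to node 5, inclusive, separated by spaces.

1. q=(6,23) nearest=0 d=23 new=(6,6) → add node 1 parent=0 cost=6
2. q=(3,21) nearest=1 d=15 new=(3,12) → add node 2 parent=1 cost=12
3. q=(26,11) nearest=1 d=20 new=(12,11) → blocked by [6,13]×[11,17], reject
4. q=(2,4) nearest=0 d=4 new=(2,4) → add node 3 parent=0 cost=4
5. q=(18,6) nearest=1 d=12 new=(12,6) → add node 4 parent=1 cost=12
6. q=(6,21) nearest=2 d=9 new=(6,18) → add node 5 parent=2 cost=18
7. q=(28,10) nearest=4 d=16 new=(18,10) → blocked by [12,18]×[8,11], reject
8. q=(25,15) nearest=4 d=13 new=(18,12) → blocked by [12,18]×[8,11], reject
9. q=(13,21) nearest=5 d=7 new=(12,21) → add node 6 parent=5 cost=24
10. q=(3,14) nearest=2 d=2 new=(3,14) → add node 7 parent=2 cost=14
11. q=(14,6) nearest=4 d=2 new=(14,6) → add node 8 parent=4 cost=14
12. q=(16,6) nearest=8 d=2 new=(16,6) → add node 9 parent=8 cost=16
13. q=(10,8) nearest=4 d=2 new=(10,8) → add node 10 parent=4 cost=14
14. q=(22,5) nearest=9 d=6 new=(22,5) → blocked by [21,27]×[4,9], reject
15. q=(24,19) nearest=6 d=12 new=(18,19) → add node 11 parent=6 cost=30
16. q=(22,3) nearest=9 d=6 new=(22,3) → add node 12 parent=9 cost=22
17. q=(4,6) nearest=1 d=2 new=(4,6) → add node 13 parent=1 cost=8
18. q=(14,12) nearest=10 d=4 new=(14,12) → blocked by [6,13]×[11,17], reject
19. q=(2,2) nearest=0 d=2 new=(2,2) → add node 14 parent=0 cost=2; rewire 10→14 (10<14); rewire 13→14 (6<8)
20. q=(16,22) nearest=11 d=3 new=(16,22) → add node 15 parent=11 cost=33
21. q=(3,23) nearest=5 d=5 new=(3,23) → add node 16 parent=5 cost=23
22. q=(10,4) nearest=4 d=2 new=(10,4) → add node 17 parent=4 cost=14
23. q=(15,14) nearest=11 d=5 new=(15,14) → add node 18 parent=11 cost=35
24. q=(11,24) nearest=6 d=3 new=(11,24) → add node 19 parent=6 cost=27; rewire 15→19 (32<33)
25. q=(2,10) nearest=2 d=2 new=(2,10) → add node 20 parent=2 cost=14
26. q=(5,17) nearest=5 d=1 new=(5,17) → add node 21 parent=5 cost=19; rewire 15→21 (30<32); rewire 19→21 (26<27)
27. q=(28,14) nearest=11 d=10 new=(24,14) → add node 22 parent=11 cost=36

Path: 0 1 2 5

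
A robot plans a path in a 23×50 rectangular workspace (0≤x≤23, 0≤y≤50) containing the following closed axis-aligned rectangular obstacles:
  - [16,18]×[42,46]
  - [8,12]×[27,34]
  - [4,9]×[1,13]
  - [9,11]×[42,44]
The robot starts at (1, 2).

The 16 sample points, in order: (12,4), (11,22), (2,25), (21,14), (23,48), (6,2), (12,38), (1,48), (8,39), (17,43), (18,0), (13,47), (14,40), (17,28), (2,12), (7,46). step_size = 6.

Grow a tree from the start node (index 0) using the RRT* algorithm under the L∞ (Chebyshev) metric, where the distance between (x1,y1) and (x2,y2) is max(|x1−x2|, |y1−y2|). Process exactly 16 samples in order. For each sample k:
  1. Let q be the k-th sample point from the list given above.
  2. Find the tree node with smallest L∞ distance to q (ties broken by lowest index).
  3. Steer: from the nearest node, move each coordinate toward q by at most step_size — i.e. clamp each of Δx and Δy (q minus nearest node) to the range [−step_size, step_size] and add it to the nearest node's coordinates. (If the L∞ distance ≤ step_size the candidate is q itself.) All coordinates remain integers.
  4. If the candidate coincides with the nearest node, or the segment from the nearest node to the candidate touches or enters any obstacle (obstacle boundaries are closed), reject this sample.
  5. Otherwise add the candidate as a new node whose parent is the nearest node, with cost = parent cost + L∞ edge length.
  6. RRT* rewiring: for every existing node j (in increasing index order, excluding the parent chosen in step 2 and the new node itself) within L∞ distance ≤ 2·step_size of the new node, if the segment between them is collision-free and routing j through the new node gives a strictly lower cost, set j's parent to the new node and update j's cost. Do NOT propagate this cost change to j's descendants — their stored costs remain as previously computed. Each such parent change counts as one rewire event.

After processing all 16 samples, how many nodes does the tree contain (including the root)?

Node count: 9

1. q=(12,4) nearest=0 d=11 new=(7,4) → blocked by [4,9]×[1,13], reject
2. q=(11,22) nearest=0 d=20 new=(7,8) → blocked by [4,9]×[1,13], reject
3. q=(2,25) nearest=0 d=23 new=(2,8) → add node 1 parent=0 cost=6
4. q=(21,14) nearest=1 d=19 new=(8,14) → blocked by [4,9]×[1,13], reject
5. q=(23,48) nearest=1 d=40 new=(8,14) → blocked by [4,9]×[1,13], reject
6. q=(6,2) nearest=0 d=5 new=(6,2) → blocked by [4,9]×[1,13], reject
7. q=(12,38) nearest=1 d=30 new=(8,14) → blocked by [4,9]×[1,13], reject
8. q=(1,48) nearest=1 d=40 new=(1,14) → add node 2 parent=1 cost=12
9. q=(8,39) nearest=2 d=25 new=(7,20) → add node 3 parent=2 cost=18
10. q=(17,43) nearest=3 d=23 new=(13,26) → add node 4 parent=3 cost=24
11. q=(18,0) nearest=1 d=16 new=(8,2) → blocked by [4,9]×[1,13], reject
12. q=(13,47) nearest=4 d=21 new=(13,32) → add node 5 parent=4 cost=30
13. q=(14,40) nearest=5 d=8 new=(14,38) → add node 6 parent=5 cost=36
14. q=(17,28) nearest=4 d=4 new=(17,28) → add node 7 parent=4 cost=28
15. q=(2,12) nearest=2 d=2 new=(2,12) → add node 8 parent=2 cost=14
16. q=(7,46) nearest=6 d=8 new=(8,44) → blocked by [9,11]×[42,44], reject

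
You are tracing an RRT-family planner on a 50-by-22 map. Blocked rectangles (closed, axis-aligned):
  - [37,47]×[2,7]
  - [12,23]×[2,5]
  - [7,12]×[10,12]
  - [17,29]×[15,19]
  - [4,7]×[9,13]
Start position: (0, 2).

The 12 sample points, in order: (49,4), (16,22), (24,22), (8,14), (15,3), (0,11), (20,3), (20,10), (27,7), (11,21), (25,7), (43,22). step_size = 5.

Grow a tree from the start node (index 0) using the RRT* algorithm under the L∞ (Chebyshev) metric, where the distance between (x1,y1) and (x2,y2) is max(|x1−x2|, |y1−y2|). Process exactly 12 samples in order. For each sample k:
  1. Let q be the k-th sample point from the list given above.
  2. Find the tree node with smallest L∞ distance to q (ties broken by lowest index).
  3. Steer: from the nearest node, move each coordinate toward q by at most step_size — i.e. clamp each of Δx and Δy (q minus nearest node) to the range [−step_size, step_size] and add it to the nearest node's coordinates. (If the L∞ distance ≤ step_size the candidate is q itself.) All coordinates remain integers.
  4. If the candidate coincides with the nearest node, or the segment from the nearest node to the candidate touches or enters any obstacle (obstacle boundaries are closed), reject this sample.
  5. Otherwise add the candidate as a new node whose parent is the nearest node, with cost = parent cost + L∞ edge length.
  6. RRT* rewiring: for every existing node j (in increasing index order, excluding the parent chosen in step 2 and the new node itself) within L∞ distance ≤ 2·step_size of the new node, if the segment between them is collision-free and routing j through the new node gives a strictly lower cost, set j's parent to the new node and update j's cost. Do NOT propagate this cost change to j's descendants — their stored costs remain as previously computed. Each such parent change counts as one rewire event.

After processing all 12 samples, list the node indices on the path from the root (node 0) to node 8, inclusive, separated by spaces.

1. q=(49,4) nearest=0 d=49 new=(5,4) → add node 1 parent=0 cost=5
2. q=(16,22) nearest=1 d=18 new=(10,9) → add node 2 parent=1 cost=10
3. q=(24,22) nearest=2 d=14 new=(15,14) → blocked by [7,12]×[10,12], reject
4. q=(8,14) nearest=2 d=5 new=(8,14) → blocked by [7,12]×[10,12], reject
5. q=(15,3) nearest=2 d=6 new=(15,4) → blocked by [12,23]×[2,5], reject
6. q=(0,11) nearest=1 d=7 new=(0,9) → add node 3 parent=1 cost=10
7. q=(20,3) nearest=2 d=10 new=(15,4) → blocked by [12,23]×[2,5], reject
8. q=(20,10) nearest=2 d=10 new=(15,10) → add node 4 parent=2 cost=15
9. q=(27,7) nearest=4 d=12 new=(20,7) → add node 5 parent=4 cost=20
10. q=(11,21) nearest=4 d=11 new=(11,15) → add node 6 parent=4 cost=20
11. q=(25,7) nearest=5 d=5 new=(25,7) → add node 7 parent=5 cost=25
12. q=(43,22) nearest=7 d=18 new=(30,12) → add node 8 parent=7 cost=30

Path: 0 1 2 4 5 7 8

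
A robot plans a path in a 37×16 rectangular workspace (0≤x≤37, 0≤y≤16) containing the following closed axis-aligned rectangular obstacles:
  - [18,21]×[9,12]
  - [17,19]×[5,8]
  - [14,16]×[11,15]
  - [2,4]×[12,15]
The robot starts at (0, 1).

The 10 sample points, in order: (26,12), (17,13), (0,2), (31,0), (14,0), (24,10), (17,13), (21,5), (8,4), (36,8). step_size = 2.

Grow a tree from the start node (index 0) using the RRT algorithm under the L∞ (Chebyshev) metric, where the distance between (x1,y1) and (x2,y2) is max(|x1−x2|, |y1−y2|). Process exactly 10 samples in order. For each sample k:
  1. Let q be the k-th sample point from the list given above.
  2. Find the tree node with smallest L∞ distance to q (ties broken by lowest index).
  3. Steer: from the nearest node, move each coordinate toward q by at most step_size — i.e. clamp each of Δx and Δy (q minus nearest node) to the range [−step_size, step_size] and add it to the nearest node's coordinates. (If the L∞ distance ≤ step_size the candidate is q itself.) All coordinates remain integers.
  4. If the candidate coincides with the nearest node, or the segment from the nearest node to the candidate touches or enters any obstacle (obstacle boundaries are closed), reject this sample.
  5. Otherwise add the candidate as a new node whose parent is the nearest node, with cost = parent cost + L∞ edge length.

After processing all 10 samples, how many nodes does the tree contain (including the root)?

Node count: 11

1. q=(26,12) nearest=0 d=26 new=(2,3) → add node 1 parent=0 cost=2
2. q=(17,13) nearest=1 d=15 new=(4,5) → add node 2 parent=1 cost=4
3. q=(0,2) nearest=0 d=1 new=(0,2) → add node 3 parent=0 cost=1
4. q=(31,0) nearest=2 d=27 new=(6,3) → add node 4 parent=2 cost=6
5. q=(14,0) nearest=4 d=8 new=(8,1) → add node 5 parent=4 cost=8
6. q=(24,10) nearest=5 d=16 new=(10,3) → add node 6 parent=5 cost=10
7. q=(17,13) nearest=6 d=10 new=(12,5) → add node 7 parent=6 cost=12
8. q=(21,5) nearest=7 d=9 new=(14,5) → add node 8 parent=7 cost=14
9. q=(8,4) nearest=4 d=2 new=(8,4) → add node 9 parent=4 cost=8
10. q=(36,8) nearest=8 d=22 new=(16,7) → add node 10 parent=8 cost=16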